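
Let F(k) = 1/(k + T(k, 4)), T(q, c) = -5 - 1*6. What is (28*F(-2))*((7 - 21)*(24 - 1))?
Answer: 9016/13 ≈ 693.54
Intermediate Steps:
T(q, c) = -11 (T(q, c) = -5 - 6 = -11)
F(k) = 1/(-11 + k) (F(k) = 1/(k - 11) = 1/(-11 + k))
(28*F(-2))*((7 - 21)*(24 - 1)) = (28/(-11 - 2))*((7 - 21)*(24 - 1)) = (28/(-13))*(-14*23) = (28*(-1/13))*(-322) = -28/13*(-322) = 9016/13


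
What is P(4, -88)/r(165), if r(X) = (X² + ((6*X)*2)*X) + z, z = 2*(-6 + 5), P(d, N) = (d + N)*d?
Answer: -336/353923 ≈ -0.00094936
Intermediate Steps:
P(d, N) = d*(N + d) (P(d, N) = (N + d)*d = d*(N + d))
z = -2 (z = 2*(-1) = -2)
r(X) = -2 + 13*X² (r(X) = (X² + ((6*X)*2)*X) - 2 = (X² + (12*X)*X) - 2 = (X² + 12*X²) - 2 = 13*X² - 2 = -2 + 13*X²)
P(4, -88)/r(165) = (4*(-88 + 4))/(-2 + 13*165²) = (4*(-84))/(-2 + 13*27225) = -336/(-2 + 353925) = -336/353923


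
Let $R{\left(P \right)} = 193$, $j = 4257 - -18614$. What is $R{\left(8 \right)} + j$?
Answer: $23064$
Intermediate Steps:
$j = 22871$ ($j = 4257 + 18614 = 22871$)
$R{\left(8 \right)} + j = 193 + 22871 = 23064$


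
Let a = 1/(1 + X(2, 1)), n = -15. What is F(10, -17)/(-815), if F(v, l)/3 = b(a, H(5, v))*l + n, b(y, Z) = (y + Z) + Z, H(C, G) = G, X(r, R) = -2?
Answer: 1014/815 ≈ 1.2442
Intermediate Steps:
a = -1 (a = 1/(1 - 2) = 1/(-1) = -1)
b(y, Z) = y + 2*Z (b(y, Z) = (Z + y) + Z = y + 2*Z)
F(v, l) = -45 + 3*l*(-1 + 2*v) (F(v, l) = 3*((-1 + 2*v)*l - 15) = 3*(l*(-1 + 2*v) - 15) = 3*(-15 + l*(-1 + 2*v)) = -45 + 3*l*(-1 + 2*v))
F(10, -17)/(-815) = (-45 + 3*(-17)*(-1 + 2*10))/(-815) = (-45 + 3*(-17)*(-1 + 20))*(-1/815) = (-45 + 3*(-17)*19)*(-1/815) = (-45 - 969)*(-1/815) = -1014*(-1/815) = 1014/815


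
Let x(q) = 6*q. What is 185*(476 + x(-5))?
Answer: 82510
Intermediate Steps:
185*(476 + x(-5)) = 185*(476 + 6*(-5)) = 185*(476 - 30) = 185*446 = 82510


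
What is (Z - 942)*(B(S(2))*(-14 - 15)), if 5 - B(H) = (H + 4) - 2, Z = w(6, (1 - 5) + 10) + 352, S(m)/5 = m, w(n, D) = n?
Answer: -118552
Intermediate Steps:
S(m) = 5*m
Z = 358 (Z = 6 + 352 = 358)
B(H) = 3 - H (B(H) = 5 - ((H + 4) - 2) = 5 - ((4 + H) - 2) = 5 - (2 + H) = 5 + (-2 - H) = 3 - H)
(Z - 942)*(B(S(2))*(-14 - 15)) = (358 - 942)*((3 - 5*2)*(-14 - 15)) = -584*(3 - 1*10)*(-29) = -584*(3 - 10)*(-29) = -(-4088)*(-29) = -584*203 = -118552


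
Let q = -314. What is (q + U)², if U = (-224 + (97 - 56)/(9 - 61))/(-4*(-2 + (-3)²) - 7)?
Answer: 313365963681/3312400 ≈ 94604.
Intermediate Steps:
U = 11689/1820 (U = (-224 + 41/(-52))/(-4*(-2 + 9) - 7) = (-224 + 41*(-1/52))/(-4*7 - 7) = (-224 - 41/52)/(-28 - 7) = -11689/52/(-35) = -11689/52*(-1/35) = 11689/1820 ≈ 6.4225)
(q + U)² = (-314 + 11689/1820)² = (-559791/1820)² = 313365963681/3312400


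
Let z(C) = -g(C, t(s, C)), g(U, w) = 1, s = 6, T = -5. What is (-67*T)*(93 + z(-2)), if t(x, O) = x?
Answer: 30820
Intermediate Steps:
z(C) = -1 (z(C) = -1*1 = -1)
(-67*T)*(93 + z(-2)) = (-67*(-5))*(93 - 1) = 335*92 = 30820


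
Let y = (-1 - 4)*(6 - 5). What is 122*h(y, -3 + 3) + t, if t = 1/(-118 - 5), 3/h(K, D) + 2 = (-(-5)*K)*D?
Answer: -22510/123 ≈ -183.01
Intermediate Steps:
y = -5 (y = -5*1 = -5)
h(K, D) = 3/(-2 + 5*D*K) (h(K, D) = 3/(-2 + (-(-5)*K)*D) = 3/(-2 + (5*K)*D) = 3/(-2 + 5*D*K))
t = -1/123 (t = 1/(-123) = -1/123 ≈ -0.0081301)
122*h(y, -3 + 3) + t = 122*(3/(-2 + 5*(-3 + 3)*(-5))) - 1/123 = 122*(3/(-2 + 5*0*(-5))) - 1/123 = 122*(3/(-2 + 0)) - 1/123 = 122*(3/(-2)) - 1/123 = 122*(3*(-1/2)) - 1/123 = 122*(-3/2) - 1/123 = -183 - 1/123 = -22510/123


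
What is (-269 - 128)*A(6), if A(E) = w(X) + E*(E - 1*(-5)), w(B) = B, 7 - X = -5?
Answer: -30966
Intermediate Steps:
X = 12 (X = 7 - 1*(-5) = 7 + 5 = 12)
A(E) = 12 + E*(5 + E) (A(E) = 12 + E*(E - 1*(-5)) = 12 + E*(E + 5) = 12 + E*(5 + E))
(-269 - 128)*A(6) = (-269 - 128)*(12 + 6**2 + 5*6) = -397*(12 + 36 + 30) = -397*78 = -30966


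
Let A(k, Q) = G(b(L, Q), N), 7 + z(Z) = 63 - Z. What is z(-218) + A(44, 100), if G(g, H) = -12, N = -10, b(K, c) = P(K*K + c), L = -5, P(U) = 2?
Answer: 262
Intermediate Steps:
z(Z) = 56 - Z (z(Z) = -7 + (63 - Z) = 56 - Z)
b(K, c) = 2
A(k, Q) = -12
z(-218) + A(44, 100) = (56 - 1*(-218)) - 12 = (56 + 218) - 12 = 274 - 12 = 262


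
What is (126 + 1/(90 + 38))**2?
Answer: 260144641/16384 ≈ 15878.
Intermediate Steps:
(126 + 1/(90 + 38))**2 = (126 + 1/128)**2 = (16129/128)**2 = 260144641/16384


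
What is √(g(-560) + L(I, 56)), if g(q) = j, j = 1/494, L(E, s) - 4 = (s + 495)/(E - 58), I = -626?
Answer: √7020481/1482 ≈ 1.7879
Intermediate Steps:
L(E, s) = 4 + (495 + s)/(-58 + E) (L(E, s) = 4 + (s + 495)/(E - 58) = 4 + (495 + s)/(-58 + E))
j = 1/494 ≈ 0.0020243
g(q) = 1/494
√(g(-560) + L(I, 56)) = √(1/494 + (263 + 56 + 4*(-626))/(-58 - 626)) = √(1/494 + (263 + 56 - 2504)/(-684)) = √(1/494 - 1/684*(-2185)) = √(1/494 + 115/36) = √(28423/8892) = √7020481/1482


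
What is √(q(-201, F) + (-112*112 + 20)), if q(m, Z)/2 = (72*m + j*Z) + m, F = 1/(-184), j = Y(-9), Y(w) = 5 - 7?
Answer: I*√88596874/46 ≈ 204.62*I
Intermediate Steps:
Y(w) = -2
j = -2
F = -1/184 ≈ -0.0054348
q(m, Z) = -4*Z + 146*m (q(m, Z) = 2*((72*m - 2*Z) + m) = 2*((-2*Z + 72*m) + m) = 2*(-2*Z + 73*m) = -4*Z + 146*m)
√(q(-201, F) + (-112*112 + 20)) = √((-4*(-1/184) + 146*(-201)) + (-112*112 + 20)) = √((1/46 - 29346) + (-12544 + 20)) = √(-1349915/46 - 12524) = √(-1926019/46) = I*√88596874/46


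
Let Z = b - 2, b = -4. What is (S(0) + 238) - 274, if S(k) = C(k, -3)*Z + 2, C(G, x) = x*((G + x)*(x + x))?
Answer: 290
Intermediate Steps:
Z = -6 (Z = -4 - 2 = -6)
C(G, x) = 2*x**2*(G + x) (C(G, x) = x*((G + x)*(2*x)) = x*(2*x*(G + x)) = 2*x**2*(G + x))
S(k) = 326 - 108*k (S(k) = (2*(-3)**2*(k - 3))*(-6) + 2 = (2*9*(-3 + k))*(-6) + 2 = (-54 + 18*k)*(-6) + 2 = (324 - 108*k) + 2 = 326 - 108*k)
(S(0) + 238) - 274 = ((326 - 108*0) + 238) - 274 = ((326 + 0) + 238) - 274 = (326 + 238) - 274 = 564 - 274 = 290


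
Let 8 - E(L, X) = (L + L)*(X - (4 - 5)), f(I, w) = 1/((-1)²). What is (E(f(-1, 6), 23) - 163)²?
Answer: 41209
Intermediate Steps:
f(I, w) = 1 (f(I, w) = 1/1 = 1)
E(L, X) = 8 - 2*L*(1 + X) (E(L, X) = 8 - (L + L)*(X - (4 - 5)) = 8 - 2*L*(X - 1*(-1)) = 8 - 2*L*(X + 1) = 8 - 2*L*(1 + X))
(E(f(-1, 6), 23) - 163)² = ((8 - 2*1 - 2*1*23) - 163)² = ((8 - 2 - 46) - 163)² = (-40 - 163)² = (-203)² = 41209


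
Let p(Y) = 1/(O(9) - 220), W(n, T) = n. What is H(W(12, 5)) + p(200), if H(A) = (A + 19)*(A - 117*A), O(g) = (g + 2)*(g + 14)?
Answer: -1424015/33 ≈ -43152.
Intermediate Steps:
O(g) = (2 + g)*(14 + g)
p(Y) = 1/33 (p(Y) = 1/((28 + 9² + 16*9) - 220) = 1/((28 + 81 + 144) - 220) = 1/(253 - 220) = 1/33)
H(A) = -116*A*(19 + A) (H(A) = (19 + A)*(-116*A) = -116*A*(19 + A))
H(W(12, 5)) + p(200) = -116*12*(19 + 12) + 1/33 = -116*12*31 + 1/33 = -43152 + 1/33 = -1424015/33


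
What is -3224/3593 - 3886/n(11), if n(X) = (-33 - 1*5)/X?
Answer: 76731933/68267 ≈ 1124.0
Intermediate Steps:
n(X) = -38/X (n(X) = (-33 - 5)/X = -38/X)
-3224/3593 - 3886/n(11) = -3224/3593 - 3886/((-38/11)) = -3224*1/3593 - 3886/((-38*1/11)) = -3224/3593 - 3886/(-38/11) = -3224/3593 - 3886*(-11/38) = -3224/3593 + 21373/19 = 76731933/68267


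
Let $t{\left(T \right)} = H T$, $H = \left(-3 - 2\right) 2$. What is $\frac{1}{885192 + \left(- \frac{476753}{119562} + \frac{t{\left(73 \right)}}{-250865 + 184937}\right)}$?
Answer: $\frac{218957876}{193818889502983} \approx 1.1297 \cdot 10^{-6}$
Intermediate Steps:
$H = -10$ ($H = \left(-5\right) 2 = -10$)
$t{\left(T \right)} = - 10 T$
$\frac{1}{885192 + \left(- \frac{476753}{119562} + \frac{t{\left(73 \right)}}{-250865 + 184937}\right)} = \frac{1}{885192 - \left(\frac{476753}{119562} - \frac{\left(-10\right) 73}{-250865 + 184937}\right)} = \frac{1}{885192 - \left(\frac{476753}{119562} + \frac{730}{-65928}\right)} = \frac{1}{885192 - \frac{870669209}{218957876}} = \frac{1}{\frac{193818889502983}{218957876}} = \frac{218957876}{193818889502983}$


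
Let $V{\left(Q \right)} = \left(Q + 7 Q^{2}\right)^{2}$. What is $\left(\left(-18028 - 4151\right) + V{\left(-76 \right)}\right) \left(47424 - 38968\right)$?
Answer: $13771311013992$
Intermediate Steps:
$\left(\left(-18028 - 4151\right) + V{\left(-76 \right)}\right) \left(47424 - 38968\right) = \left(\left(-18028 - 4151\right) + \left(-76\right)^{2} \left(1 + 7 \left(-76\right)\right)^{2}\right) \left(47424 - 38968\right) = \left(\left(-18028 - 4151\right) + 5776 \left(1 - 532\right)^{2}\right) 8456 = \left(-22179 + 5776 \left(-531\right)^{2}\right) 8456 = \left(-22179 + 5776 \cdot 281961\right) 8456 = \left(-22179 + 1628606736\right) 8456 = 1628584557 \cdot 8456 = 13771311013992$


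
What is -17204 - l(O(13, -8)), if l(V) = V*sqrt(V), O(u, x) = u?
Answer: -17204 - 13*sqrt(13) ≈ -17251.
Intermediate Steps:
l(V) = V**(3/2)
-17204 - l(O(13, -8)) = -17204 - 13**(3/2) = -17204 - 13*sqrt(13)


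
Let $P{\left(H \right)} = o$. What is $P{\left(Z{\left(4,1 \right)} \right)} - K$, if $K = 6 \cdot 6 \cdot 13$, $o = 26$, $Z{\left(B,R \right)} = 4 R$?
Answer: $-442$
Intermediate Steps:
$P{\left(H \right)} = 26$
$K = 468$ ($K = 36 \cdot 13 = 468$)
$P{\left(Z{\left(4,1 \right)} \right)} - K = 26 - 468 = -442$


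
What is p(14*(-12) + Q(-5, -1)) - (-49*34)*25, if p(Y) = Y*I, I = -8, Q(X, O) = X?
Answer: 43034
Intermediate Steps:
p(Y) = -8*Y (p(Y) = Y*(-8) = -8*Y)
p(14*(-12) + Q(-5, -1)) - (-49*34)*25 = -8*(14*(-12) - 5) - (-49*34)*25 = -8*(-168 - 5) - (-1666)*25 = -8*(-173) - 1*(-41650) = 1384 + 41650 = 43034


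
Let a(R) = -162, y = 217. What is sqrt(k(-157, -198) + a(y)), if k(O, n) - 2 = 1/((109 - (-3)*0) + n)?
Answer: I*sqrt(1267449)/89 ≈ 12.65*I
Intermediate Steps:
k(O, n) = 2 + 1/(109 + n) (k(O, n) = 2 + 1/((109 - (-3)*0) + n) = 2 + 1/((109 - 1*0) + n) = 2 + 1/((109 + 0) + n) = 2 + 1/(109 + n))
sqrt(k(-157, -198) + a(y)) = sqrt((219 + 2*(-198))/(109 - 198) - 162) = sqrt((219 - 396)/(-89) - 162) = sqrt(-1/89*(-177) - 162) = sqrt(177/89 - 162) = sqrt(-14241/89) = I*sqrt(1267449)/89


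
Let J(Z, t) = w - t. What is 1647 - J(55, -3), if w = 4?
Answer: 1640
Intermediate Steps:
J(Z, t) = 4 - t
1647 - J(55, -3) = 1647 - (4 - 1*(-3)) = 1647 - (4 + 3) = 1647 - 1*7 = 1647 - 7 = 1640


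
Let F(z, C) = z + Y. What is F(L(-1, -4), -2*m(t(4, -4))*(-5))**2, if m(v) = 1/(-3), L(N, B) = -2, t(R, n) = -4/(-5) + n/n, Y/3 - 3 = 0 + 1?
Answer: 100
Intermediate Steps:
Y = 12 (Y = 9 + 3*(0 + 1) = 9 + 3*1 = 9 + 3 = 12)
t(R, n) = 9/5 (t(R, n) = -4*(-1/5) + 1 = 4/5 + 1 = 9/5)
m(v) = -1/3
F(z, C) = 12 + z (F(z, C) = z + 12 = 12 + z)
F(L(-1, -4), -2*m(t(4, -4))*(-5))**2 = (12 - 2)**2 = 10**2 = 100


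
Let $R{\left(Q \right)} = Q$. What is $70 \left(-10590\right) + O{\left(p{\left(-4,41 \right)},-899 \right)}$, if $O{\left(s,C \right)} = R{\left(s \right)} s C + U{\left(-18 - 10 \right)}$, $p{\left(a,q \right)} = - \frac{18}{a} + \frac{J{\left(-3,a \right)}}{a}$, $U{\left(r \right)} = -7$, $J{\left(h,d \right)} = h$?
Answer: $- \frac{12257371}{16} \approx -7.6609 \cdot 10^{5}$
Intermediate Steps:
$p{\left(a,q \right)} = - \frac{21}{a}$ ($p{\left(a,q \right)} = - \frac{18}{a} - \frac{3}{a} = - \frac{21}{a}$)
$O{\left(s,C \right)} = -7 + C s^{2}$ ($O{\left(s,C \right)} = s s C - 7 = s^{2} C - 7 = C s^{2} - 7 = -7 + C s^{2}$)
$70 \left(-10590\right) + O{\left(p{\left(-4,41 \right)},-899 \right)} = 70 \left(-10590\right) - \left(7 + 899 \left(- \frac{21}{-4}\right)^{2}\right) = -741300 - \left(7 + 899 \left(\left(-21\right) \left(- \frac{1}{4}\right)\right)^{2}\right) = -741300 - \left(7 + 899 \left(\frac{21}{4}\right)^{2}\right) = -741300 - \frac{396571}{16} = - \frac{12257371}{16}$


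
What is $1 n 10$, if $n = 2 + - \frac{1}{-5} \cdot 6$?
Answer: $32$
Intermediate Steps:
$n = \frac{16}{5}$ ($n = 2 + \left(-1\right) \left(- \frac{1}{5}\right) 6 = 2 + \frac{1}{5} \cdot 6 = 2 + \frac{6}{5} = \frac{16}{5} \approx 3.2$)
$1 n 10 = 1 \cdot \frac{16}{5} \cdot 10 = \frac{16}{5} \cdot 10 = 32$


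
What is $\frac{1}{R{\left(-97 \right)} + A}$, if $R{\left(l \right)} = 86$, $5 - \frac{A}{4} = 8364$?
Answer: $- \frac{1}{33350} \approx -2.9985 \cdot 10^{-5}$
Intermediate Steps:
$A = -33436$ ($A = 20 - 33456 = -33436$)
$\frac{1}{R{\left(-97 \right)} + A} = \frac{1}{86 - 33436} = \frac{1}{-33350} = - \frac{1}{33350}$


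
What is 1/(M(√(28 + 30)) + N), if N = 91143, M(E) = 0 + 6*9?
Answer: 1/91197 ≈ 1.0965e-5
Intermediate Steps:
M(E) = 54 (M(E) = 0 + 54 = 54)
1/(M(√(28 + 30)) + N) = 1/(54 + 91143) = 1/91197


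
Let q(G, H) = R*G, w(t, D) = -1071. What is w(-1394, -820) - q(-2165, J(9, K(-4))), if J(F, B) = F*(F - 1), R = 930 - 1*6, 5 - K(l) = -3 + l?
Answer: 1999389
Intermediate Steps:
K(l) = 8 - l (K(l) = 5 - (-3 + l) = 5 + (3 - l) = 8 - l)
R = 924 (R = 930 - 6 = 924)
J(F, B) = F*(-1 + F)
q(G, H) = 924*G
w(-1394, -820) - q(-2165, J(9, K(-4))) = -1071 - 924*(-2165) = -1071 - 1*(-2000460) = -1071 + 2000460 = 1999389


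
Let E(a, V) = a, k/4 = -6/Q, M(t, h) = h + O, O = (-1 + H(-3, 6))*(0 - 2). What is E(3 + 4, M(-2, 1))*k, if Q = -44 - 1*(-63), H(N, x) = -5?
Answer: -168/19 ≈ -8.8421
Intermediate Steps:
Q = 19 (Q = -44 + 63 = 19)
O = 12 (O = (-1 - 5)*(0 - 2) = -6*(-2) = 12)
M(t, h) = 12 + h (M(t, h) = h + 12 = 12 + h)
k = -24/19 (k = 4*(-6/19) = -24/19 ≈ -1.2632)
E(3 + 4, M(-2, 1))*k = (3 + 4)*(-24/19) = 7*(-24/19) = -168/19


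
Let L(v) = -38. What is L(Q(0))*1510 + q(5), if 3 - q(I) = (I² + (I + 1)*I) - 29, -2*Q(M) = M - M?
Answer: -57403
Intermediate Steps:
Q(M) = 0 (Q(M) = -(M - M)/2 = -½*0 = 0)
q(I) = 32 - I² - I*(1 + I) (q(I) = 3 - ((I² + (I + 1)*I) - 29) = 3 - ((I² + (1 + I)*I) - 29) = 3 - ((I² + I*(1 + I)) - 29) = 3 - (-29 + I² + I*(1 + I)) = 3 + (29 - I² - I*(1 + I)) = 32 - I² - I*(1 + I))
L(Q(0))*1510 + q(5) = -38*1510 + (32 - 1*5 - 2*5²) = -57380 + (32 - 5 - 2*25) = -57380 + (32 - 5 - 50) = -57380 - 23 = -57403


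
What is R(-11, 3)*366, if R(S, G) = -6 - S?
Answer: 1830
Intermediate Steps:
R(-11, 3)*366 = (-6 - 1*(-11))*366 = (-6 + 11)*366 = 5*366 = 1830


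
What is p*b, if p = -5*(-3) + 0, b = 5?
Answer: 75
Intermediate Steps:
p = 15 (p = 15 + 0 = 15)
p*b = 15*5 = 75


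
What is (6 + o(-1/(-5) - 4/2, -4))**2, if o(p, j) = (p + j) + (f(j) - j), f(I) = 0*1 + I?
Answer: 1/25 ≈ 0.040000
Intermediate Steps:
f(I) = I (f(I) = 0 + I = I)
o(p, j) = j + p (o(p, j) = (p + j) + (j - j) = (j + p) + 0 = j + p)
(6 + o(-1/(-5) - 4/2, -4))**2 = (6 + (-4 + (-1/(-5) - 4/2)))**2 = (6 + (-4 + (-1*(-1/5) - 4*1/2)))**2 = (6 + (-4 + (1/5 - 2)))**2 = (6 + (-4 - 9/5))**2 = (6 - 29/5)**2 = (1/5)**2 = 1/25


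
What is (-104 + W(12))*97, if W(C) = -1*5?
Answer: -10573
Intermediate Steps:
W(C) = -5
(-104 + W(12))*97 = (-104 - 5)*97 = -109*97 = -10573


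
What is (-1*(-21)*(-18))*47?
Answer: -17766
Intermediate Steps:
(-1*(-21)*(-18))*47 = (21*(-18))*47 = -378*47 = -17766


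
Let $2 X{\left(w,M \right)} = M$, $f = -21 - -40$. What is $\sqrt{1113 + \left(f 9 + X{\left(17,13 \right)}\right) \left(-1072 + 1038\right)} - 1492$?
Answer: $-1492 + i \sqrt{4922} \approx -1492.0 + 70.157 i$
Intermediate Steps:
$f = 19$ ($f = -21 + 40 = 19$)
$X{\left(w,M \right)} = \frac{M}{2}$
$\sqrt{1113 + \left(f 9 + X{\left(17,13 \right)}\right) \left(-1072 + 1038\right)} - 1492 = \sqrt{1113 + \left(19 \cdot 9 + \frac{1}{2} \cdot 13\right) \left(-1072 + 1038\right)} - 1492 = \sqrt{1113 + \left(171 + \frac{13}{2}\right) \left(-34\right)} - 1492 = \sqrt{1113 + \frac{355}{2} \left(-34\right)} - 1492 = \sqrt{1113 - 6035} - 1492 = \sqrt{-4922} - 1492 = i \sqrt{4922} - 1492 = -1492 + i \sqrt{4922}$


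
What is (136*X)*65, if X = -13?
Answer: -114920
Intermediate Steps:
(136*X)*65 = (136*(-13))*65 = -1768*65 = -114920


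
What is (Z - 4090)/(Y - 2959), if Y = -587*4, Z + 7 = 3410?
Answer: 229/1769 ≈ 0.12945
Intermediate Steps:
Z = 3403 (Z = -7 + 3410 = 3403)
Y = -2348
(Z - 4090)/(Y - 2959) = (3403 - 4090)/(-2348 - 2959) = -687/(-5307) = -687*(-1/5307) = 229/1769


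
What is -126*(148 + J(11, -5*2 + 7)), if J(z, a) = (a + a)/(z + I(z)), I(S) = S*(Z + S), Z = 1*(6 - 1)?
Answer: -3486420/187 ≈ -18644.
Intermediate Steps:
Z = 5 (Z = 1*5 = 5)
I(S) = S*(5 + S)
J(z, a) = 2*a/(z + z*(5 + z)) (J(z, a) = (a + a)/(z + z*(5 + z)) = (2*a)/(z + z*(5 + z)) = 2*a/(z + z*(5 + z)))
-126*(148 + J(11, -5*2 + 7)) = -126*(148 + 2*(-5*2 + 7)/(11*(6 + 11))) = -126*(148 + 2*(-10 + 7)*(1/11)/17) = -126*(148 + 2*(-3)*(1/11)*(1/17)) = -126*(148 - 6/187) = -126*27670/187 = -3486420/187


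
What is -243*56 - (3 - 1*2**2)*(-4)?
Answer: -13612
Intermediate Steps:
-243*56 - (3 - 1*2**2)*(-4) = -13608 - (3 - 1*4)*(-4) = -13608 - (3 - 4)*(-4) = -13608 - 1*(-1)*(-4) = -13608 + 1*(-4) = -13608 - 4 = -13612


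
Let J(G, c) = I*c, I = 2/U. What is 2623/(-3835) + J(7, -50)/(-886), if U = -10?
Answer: -1181164/1698905 ≈ -0.69525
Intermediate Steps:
I = -⅕ (I = 2/(-10) = 2*(-⅒) = -⅕ ≈ -0.20000)
J(G, c) = -c/5
2623/(-3835) + J(7, -50)/(-886) = 2623/(-3835) - ⅕*(-50)/(-886) = 2623*(-1/3835) + 10*(-1/886) = -2623/3835 - 5/443 = -1181164/1698905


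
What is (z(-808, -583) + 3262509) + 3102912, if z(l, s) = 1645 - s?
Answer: 6367649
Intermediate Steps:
(z(-808, -583) + 3262509) + 3102912 = ((1645 - 1*(-583)) + 3262509) + 3102912 = ((1645 + 583) + 3262509) + 3102912 = (2228 + 3262509) + 3102912 = 3264737 + 3102912 = 6367649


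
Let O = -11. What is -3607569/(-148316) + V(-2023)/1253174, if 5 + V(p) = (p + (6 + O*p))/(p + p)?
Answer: 653271522545465/26857601595188 ≈ 24.324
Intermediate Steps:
V(p) = -5 + (6 - 10*p)/(2*p) (V(p) = -5 + (p + (6 - 11*p))/(p + p) = -5 + (6 - 10*p)/((2*p)) = -5 + (6 - 10*p)*(1/(2*p)) = -5 + (6 - 10*p)/(2*p))
-3607569/(-148316) + V(-2023)/1253174 = -3607569/(-148316) + (-10 + 3/(-2023))/1253174 = -3607569*(-1/148316) + (-10 + 3*(-1/2023))*(1/1253174) = 515367/21188 + (-10 - 3/2023)*(1/1253174) = 515367/21188 - 20233/2023*1/1253174 = 515367/21188 - 20233/2535171002 = 653271522545465/26857601595188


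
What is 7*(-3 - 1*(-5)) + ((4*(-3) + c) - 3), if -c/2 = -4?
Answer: 7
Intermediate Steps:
c = 8 (c = -2*(-4) = 8)
7*(-3 - 1*(-5)) + ((4*(-3) + c) - 3) = 7*(-3 - 1*(-5)) + ((4*(-3) + 8) - 3) = 7*(-3 + 5) + ((-12 + 8) - 3) = 7*2 + (-4 - 3) = 14 - 7 = 7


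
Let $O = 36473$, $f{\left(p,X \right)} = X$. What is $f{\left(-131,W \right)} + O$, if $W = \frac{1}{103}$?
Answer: $\frac{3756720}{103} \approx 36473.0$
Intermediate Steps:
$W = \frac{1}{103} \approx 0.0097087$
$f{\left(-131,W \right)} + O = \frac{1}{103} + 36473 = \frac{3756720}{103}$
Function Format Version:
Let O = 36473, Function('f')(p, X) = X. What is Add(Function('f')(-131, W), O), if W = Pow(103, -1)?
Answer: Rational(3756720, 103) ≈ 36473.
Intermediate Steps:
W = Rational(1, 103) ≈ 0.0097087
Add(Function('f')(-131, W), O) = Add(Rational(1, 103), 36473) = Rational(3756720, 103)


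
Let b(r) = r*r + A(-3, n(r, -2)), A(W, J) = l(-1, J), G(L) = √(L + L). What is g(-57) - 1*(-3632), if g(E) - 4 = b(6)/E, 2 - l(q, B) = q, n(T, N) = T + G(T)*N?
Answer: 69071/19 ≈ 3635.3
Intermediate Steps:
G(L) = √2*√L (G(L) = √(2*L) = √2*√L)
n(T, N) = T + N*√2*√T (n(T, N) = T + (√2*√T)*N = T + N*√2*√T)
l(q, B) = 2 - q
A(W, J) = 3 (A(W, J) = 2 - 1*(-1) = 2 + 1 = 3)
b(r) = 3 + r² (b(r) = r*r + 3 = r² + 3 = 3 + r²)
g(E) = 4 + 39/E (g(E) = 4 + (3 + 6²)/E = 4 + (3 + 36)/E = 4 + 39/E)
g(-57) - 1*(-3632) = (4 + 39/(-57)) - 1*(-3632) = (4 + 39*(-1/57)) + 3632 = (4 - 13/19) + 3632 = 63/19 + 3632 = 69071/19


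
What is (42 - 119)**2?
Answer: 5929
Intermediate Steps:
(42 - 119)**2 = (-77)**2 = 5929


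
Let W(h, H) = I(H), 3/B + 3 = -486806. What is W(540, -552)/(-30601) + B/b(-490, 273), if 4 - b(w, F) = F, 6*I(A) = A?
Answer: 12047640935/4007250554221 ≈ 0.0030065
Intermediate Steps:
I(A) = A/6
B = -3/486809 (B = 3/(-3 - 486806) = 3/(-486809) = 3*(-1/486809) = -3/486809 ≈ -6.1626e-6)
W(h, H) = H/6
b(w, F) = 4 - F
W(540, -552)/(-30601) + B/b(-490, 273) = ((⅙)*(-552))/(-30601) - 3/(486809*(4 - 1*273)) = -92*(-1/30601) - 3/(486809*(4 - 273)) = 92/30601 - 3/486809/(-269) = 92/30601 - 3/486809*(-1/269) = 92/30601 + 3/130951621 = 12047640935/4007250554221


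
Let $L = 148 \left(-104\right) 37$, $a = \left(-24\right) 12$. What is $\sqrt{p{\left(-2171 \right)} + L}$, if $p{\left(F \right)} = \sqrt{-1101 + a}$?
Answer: $\sqrt{-569504 + i \sqrt{1389}} \approx 0.025 + 754.66 i$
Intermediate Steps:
$a = -288$
$p{\left(F \right)} = i \sqrt{1389}$ ($p{\left(F \right)} = \sqrt{-1101 - 288} = \sqrt{-1389} = i \sqrt{1389}$)
$L = -569504$ ($L = \left(-15392\right) 37 = -569504$)
$\sqrt{p{\left(-2171 \right)} + L} = \sqrt{i \sqrt{1389} - 569504} = \sqrt{-569504 + i \sqrt{1389}}$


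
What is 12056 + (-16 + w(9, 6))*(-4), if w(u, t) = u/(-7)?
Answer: 84876/7 ≈ 12125.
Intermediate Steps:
w(u, t) = -u/7 (w(u, t) = u*(-⅐) = -u/7)
12056 + (-16 + w(9, 6))*(-4) = 12056 + (-16 - ⅐*9)*(-4) = 12056 + (-16 - 9/7)*(-4) = 12056 - 121/7*(-4) = 12056 + 484/7 = 84876/7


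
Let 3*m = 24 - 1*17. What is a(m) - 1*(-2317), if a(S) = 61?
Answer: 2378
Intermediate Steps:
m = 7/3 (m = (24 - 1*17)/3 = (24 - 17)/3 = (⅓)*7 = 7/3 ≈ 2.3333)
a(m) - 1*(-2317) = 61 - 1*(-2317) = 61 + 2317 = 2378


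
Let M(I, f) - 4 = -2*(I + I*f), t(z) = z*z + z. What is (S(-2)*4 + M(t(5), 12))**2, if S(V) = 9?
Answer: 547600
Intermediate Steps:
t(z) = z + z**2 (t(z) = z**2 + z = z + z**2)
M(I, f) = 4 - 2*I - 2*I*f (M(I, f) = 4 - 2*(I + I*f) = 4 + (-2*I - 2*I*f) = 4 - 2*I - 2*I*f)
(S(-2)*4 + M(t(5), 12))**2 = (9*4 + (4 - 10*(1 + 5) - 2*5*(1 + 5)*12))**2 = (36 + (4 - 10*6 - 2*5*6*12))**2 = (36 + (4 - 2*30 - 2*30*12))**2 = (36 + (4 - 60 - 720))**2 = (36 - 776)**2 = (-740)**2 = 547600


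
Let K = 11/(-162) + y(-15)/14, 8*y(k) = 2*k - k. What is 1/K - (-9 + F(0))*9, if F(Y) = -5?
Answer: 221634/1831 ≈ 121.05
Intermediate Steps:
y(k) = k/8 (y(k) = (2*k - k)/8 = k/8)
K = -1831/9072 (K = 11/(-162) + ((⅛)*(-15))/14 = 11*(-1/162) - 15/8*1/14 = -11/162 - 15/112 = -1831/9072 ≈ -0.20183)
1/K - (-9 + F(0))*9 = 1/(-1831/9072) - (-9 - 5)*9 = -9072/1831 - (-14)*9 = -9072/1831 - 1*(-126) = -9072/1831 + 126 = 221634/1831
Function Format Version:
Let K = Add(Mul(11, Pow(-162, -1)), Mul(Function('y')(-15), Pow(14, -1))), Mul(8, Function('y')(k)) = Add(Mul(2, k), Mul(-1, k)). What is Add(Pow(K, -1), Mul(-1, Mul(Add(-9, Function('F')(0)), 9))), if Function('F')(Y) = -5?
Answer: Rational(221634, 1831) ≈ 121.05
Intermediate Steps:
Function('y')(k) = Mul(Rational(1, 8), k) (Function('y')(k) = Mul(Rational(1, 8), Add(Mul(2, k), Mul(-1, k))) = Mul(Rational(1, 8), k))
K = Rational(-1831, 9072) (K = Add(Mul(11, Pow(-162, -1)), Mul(Mul(Rational(1, 8), -15), Pow(14, -1))) = Add(Mul(11, Rational(-1, 162)), Mul(Rational(-15, 8), Rational(1, 14))) = Add(Rational(-11, 162), Rational(-15, 112)) = Rational(-1831, 9072) ≈ -0.20183)
Add(Pow(K, -1), Mul(-1, Mul(Add(-9, Function('F')(0)), 9))) = Add(Pow(Rational(-1831, 9072), -1), Mul(-1, Mul(Add(-9, -5), 9))) = Add(Rational(-9072, 1831), Mul(-1, Mul(-14, 9))) = Add(Rational(-9072, 1831), Mul(-1, -126)) = Add(Rational(-9072, 1831), 126) = Rational(221634, 1831)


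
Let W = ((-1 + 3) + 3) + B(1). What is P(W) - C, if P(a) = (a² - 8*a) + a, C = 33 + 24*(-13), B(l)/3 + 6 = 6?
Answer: 269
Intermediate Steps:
B(l) = 0 (B(l) = -18 + 3*6 = -18 + 18 = 0)
C = -279 (C = 33 - 312 = -279)
W = 5 (W = ((-1 + 3) + 3) + 0 = (2 + 3) + 0 = 5 + 0 = 5)
P(a) = a² - 7*a
P(W) - C = 5*(-7 + 5) - 1*(-279) = 5*(-2) + 279 = -10 + 279 = 269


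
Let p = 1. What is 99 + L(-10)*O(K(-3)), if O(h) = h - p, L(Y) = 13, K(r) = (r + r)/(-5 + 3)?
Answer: 125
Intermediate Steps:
K(r) = -r (K(r) = (2*r)/(-2) = (2*r)*(-½) = -r)
O(h) = -1 + h (O(h) = h - 1*1 = h - 1 = -1 + h)
99 + L(-10)*O(K(-3)) = 99 + 13*(-1 - 1*(-3)) = 99 + 13*(-1 + 3) = 99 + 13*2 = 99 + 26 = 125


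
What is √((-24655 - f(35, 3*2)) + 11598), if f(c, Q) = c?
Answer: 2*I*√3273 ≈ 114.42*I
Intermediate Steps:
√((-24655 - f(35, 3*2)) + 11598) = √((-24655 - 1*35) + 11598) = √((-24655 - 35) + 11598) = √(-24690 + 11598) = √(-13092) = 2*I*√3273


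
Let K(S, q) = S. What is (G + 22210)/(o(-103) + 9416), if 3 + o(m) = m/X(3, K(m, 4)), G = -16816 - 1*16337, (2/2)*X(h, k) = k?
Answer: -10943/9414 ≈ -1.1624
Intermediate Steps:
X(h, k) = k
G = -33153 (G = -16816 - 16337 = -33153)
o(m) = -2 (o(m) = -3 + m/m = -3 + 1 = -2)
(G + 22210)/(o(-103) + 9416) = (-33153 + 22210)/(-2 + 9416) = -10943/9414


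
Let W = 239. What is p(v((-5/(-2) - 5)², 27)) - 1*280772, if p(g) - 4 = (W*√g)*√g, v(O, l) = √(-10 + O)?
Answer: -280768 + 239*I*√15/2 ≈ -2.8077e+5 + 462.82*I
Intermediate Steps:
p(g) = 4 + 239*g (p(g) = 4 + (239*√g)*√g = 4 + 239*g)
p(v((-5/(-2) - 5)², 27)) - 1*280772 = (4 + 239*√(-10 + (-5/(-2) - 5)²)) - 1*280772 = (4 + 239*√(-10 + (-5*(-½) - 5)²)) - 280772 = (4 + 239*√(-10 + (5/2 - 5)²)) - 280772 = (4 + 239*√(-10 + (-5/2)²)) - 280772 = (4 + 239*√(-10 + 25/4)) - 280772 = (4 + 239*√(-15/4)) - 280772 = (4 + 239*(I*√15/2)) - 280772 = (4 + 239*I*√15/2) - 280772 = -280768 + 239*I*√15/2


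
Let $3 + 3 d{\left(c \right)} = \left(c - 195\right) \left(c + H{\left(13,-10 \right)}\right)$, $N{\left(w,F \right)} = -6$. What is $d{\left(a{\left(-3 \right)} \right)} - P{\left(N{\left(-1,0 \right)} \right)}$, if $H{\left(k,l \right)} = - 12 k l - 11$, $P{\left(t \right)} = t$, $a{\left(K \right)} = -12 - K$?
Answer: $-104715$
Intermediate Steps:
$H{\left(k,l \right)} = -11 - 12 k l$ ($H{\left(k,l \right)} = - 12 k l - 11 = -11 - 12 k l$)
$d{\left(c \right)} = -1 + \frac{\left(-195 + c\right) \left(1549 + c\right)}{3}$ ($d{\left(c \right)} = -1 + \frac{\left(c - 195\right) \left(c - \left(11 + 156 \left(-10\right)\right)\right)}{3} = -1 + \frac{\left(-195 + c\right) \left(c + \left(-11 + 1560\right)\right)}{3} = -1 + \frac{\left(-195 + c\right) \left(c + 1549\right)}{3} = -1 + \frac{\left(-195 + c\right) \left(1549 + c\right)}{3}$)
$d{\left(a{\left(-3 \right)} \right)} - P{\left(N{\left(-1,0 \right)} \right)} = \left(-100686 + \frac{\left(-12 - -3\right)^{2}}{3} + \frac{1354 \left(-12 - -3\right)}{3}\right) - -6 = \left(-100686 + \frac{\left(-12 + 3\right)^{2}}{3} + \frac{1354 \left(-12 + 3\right)}{3}\right) + 6 = \left(-100686 + \frac{\left(-9\right)^{2}}{3} + \frac{1354}{3} \left(-9\right)\right) + 6 = \left(-100686 + \frac{1}{3} \cdot 81 - 4062\right) + 6 = \left(-100686 + 27 - 4062\right) + 6 = -104721 + 6 = -104715$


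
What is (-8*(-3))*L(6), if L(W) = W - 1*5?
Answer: 24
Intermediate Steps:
L(W) = -5 + W (L(W) = W - 5 = -5 + W)
(-8*(-3))*L(6) = (-8*(-3))*(-5 + 6) = 24*1 = 24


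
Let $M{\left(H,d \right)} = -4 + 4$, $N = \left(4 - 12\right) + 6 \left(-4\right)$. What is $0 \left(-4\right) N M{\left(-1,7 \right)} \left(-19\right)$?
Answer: $0$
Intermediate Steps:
$N = -32$ ($N = \left(4 - 12\right) - 24 = -8 - 24 = -32$)
$M{\left(H,d \right)} = 0$
$0 \left(-4\right) N M{\left(-1,7 \right)} \left(-19\right) = 0 \left(-4\right) \left(-32\right) 0 \left(-19\right) = 0 \left(-32\right) 0 \left(-19\right) = 0 \cdot 0 \left(-19\right) = 0 \left(-19\right) = 0$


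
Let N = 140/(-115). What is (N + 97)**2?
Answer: 4853209/529 ≈ 9174.3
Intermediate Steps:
N = -28/23 (N = 140*(-1/115) = -28/23 ≈ -1.2174)
(N + 97)**2 = (-28/23 + 97)**2 = (2203/23)**2 = 4853209/529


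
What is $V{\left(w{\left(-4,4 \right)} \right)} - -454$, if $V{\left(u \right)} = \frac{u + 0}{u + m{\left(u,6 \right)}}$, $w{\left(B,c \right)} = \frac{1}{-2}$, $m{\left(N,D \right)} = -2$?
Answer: $\frac{2271}{5} \approx 454.2$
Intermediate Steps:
$w{\left(B,c \right)} = - \frac{1}{2}$
$V{\left(u \right)} = \frac{u}{-2 + u}$ ($V{\left(u \right)} = \frac{u + 0}{u - 2} = \frac{u}{-2 + u}$)
$V{\left(w{\left(-4,4 \right)} \right)} - -454 = - \frac{1}{2 \left(-2 - \frac{1}{2}\right)} - -454 = - \frac{1}{2 \left(- \frac{5}{2}\right)} + 454 = \left(- \frac{1}{2}\right) \left(- \frac{2}{5}\right) + 454 = \frac{1}{5} + 454 = \frac{2271}{5}$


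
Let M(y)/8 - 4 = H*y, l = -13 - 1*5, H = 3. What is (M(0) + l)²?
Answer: 196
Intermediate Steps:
l = -18 (l = -13 - 5 = -18)
M(y) = 32 + 24*y (M(y) = 32 + 8*(3*y) = 32 + 24*y)
(M(0) + l)² = ((32 + 24*0) - 18)² = ((32 + 0) - 18)² = (32 - 18)² = 14² = 196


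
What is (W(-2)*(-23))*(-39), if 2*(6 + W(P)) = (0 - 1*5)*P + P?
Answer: -1794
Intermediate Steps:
W(P) = -6 - 2*P (W(P) = -6 + ((0 - 1*5)*P + P)/2 = -6 + ((0 - 5)*P + P)/2 = -6 + (-5*P + P)/2 = -6 + (-4*P)/2 = -6 - 2*P)
(W(-2)*(-23))*(-39) = ((-6 - 2*(-2))*(-23))*(-39) = ((-6 + 4)*(-23))*(-39) = -2*(-23)*(-39) = 46*(-39) = -1794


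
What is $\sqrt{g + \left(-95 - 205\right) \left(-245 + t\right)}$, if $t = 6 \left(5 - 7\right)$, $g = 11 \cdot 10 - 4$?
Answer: $\sqrt{77206} \approx 277.86$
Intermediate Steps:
$g = 106$ ($g = 110 - 4 = 106$)
$t = -12$ ($t = 6 \left(-2\right) = -12$)
$\sqrt{g + \left(-95 - 205\right) \left(-245 + t\right)} = \sqrt{106 + \left(-95 - 205\right) \left(-245 - 12\right)} = \sqrt{106 - -77100} = \sqrt{106 + 77100} = \sqrt{77206}$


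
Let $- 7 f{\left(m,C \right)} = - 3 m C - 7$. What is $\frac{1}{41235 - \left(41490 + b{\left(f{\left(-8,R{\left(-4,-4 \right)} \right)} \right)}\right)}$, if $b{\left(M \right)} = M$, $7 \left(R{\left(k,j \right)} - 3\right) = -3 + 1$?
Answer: $- \frac{49}{12088} \approx -0.0040536$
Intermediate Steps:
$R{\left(k,j \right)} = \frac{19}{7}$ ($R{\left(k,j \right)} = 3 + \frac{-3 + 1}{7} = 3 + \frac{1}{7} \left(-2\right) = 3 - \frac{2}{7} = \frac{19}{7}$)
$f{\left(m,C \right)} = 1 + \frac{3 C m}{7}$ ($f{\left(m,C \right)} = - \frac{- 3 m C - 7}{7} = - \frac{- 3 C m - 7}{7} = - \frac{-7 - 3 C m}{7} = 1 + \frac{3 C m}{7}$)
$\frac{1}{41235 - \left(41490 + b{\left(f{\left(-8,R{\left(-4,-4 \right)} \right)} \right)}\right)} = \frac{1}{41235 - \left(41491 + \frac{3}{7} \cdot \frac{19}{7} \left(-8\right)\right)} = \frac{1}{41235 - \frac{2032603}{49}} = \frac{1}{- \frac{12088}{49}} = - \frac{49}{12088}$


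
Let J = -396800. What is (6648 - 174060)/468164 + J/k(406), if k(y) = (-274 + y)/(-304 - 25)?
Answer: 3819842327651/3862353 ≈ 9.8899e+5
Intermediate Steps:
k(y) = 274/329 - y/329 (k(y) = (-274 + y)/(-329) = (-274 + y)*(-1/329) = 274/329 - y/329)
(6648 - 174060)/468164 + J/k(406) = (6648 - 174060)/468164 - 396800/(274/329 - 1/329*406) = -167412*1/468164 - 396800/(274/329 - 58/47) = -41853/117041 - 396800/(-132/329) = -41853/117041 - 396800*(-329/132) = -41853/117041 + 32636800/33 = 3819842327651/3862353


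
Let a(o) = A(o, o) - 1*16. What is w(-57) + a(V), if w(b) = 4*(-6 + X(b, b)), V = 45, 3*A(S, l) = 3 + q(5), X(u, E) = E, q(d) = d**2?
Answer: -776/3 ≈ -258.67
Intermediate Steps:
A(S, l) = 28/3 (A(S, l) = (3 + 5**2)/3 = (3 + 25)/3 = (1/3)*28 = 28/3)
w(b) = -24 + 4*b (w(b) = 4*(-6 + b) = -24 + 4*b)
a(o) = -20/3 (a(o) = 28/3 - 1*16 = 28/3 - 16 = -20/3)
w(-57) + a(V) = (-24 + 4*(-57)) - 20/3 = (-24 - 228) - 20/3 = -252 - 20/3 = -776/3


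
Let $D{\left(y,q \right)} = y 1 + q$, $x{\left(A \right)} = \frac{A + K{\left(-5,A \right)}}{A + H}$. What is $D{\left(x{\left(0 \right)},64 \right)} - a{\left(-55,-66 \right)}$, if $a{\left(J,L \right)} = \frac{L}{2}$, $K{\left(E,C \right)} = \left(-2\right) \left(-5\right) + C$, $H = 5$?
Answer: $99$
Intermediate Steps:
$K{\left(E,C \right)} = 10 + C$
$a{\left(J,L \right)} = \frac{L}{2}$ ($a{\left(J,L \right)} = L \frac{1}{2} = \frac{L}{2}$)
$x{\left(A \right)} = \frac{10 + 2 A}{5 + A}$ ($x{\left(A \right)} = \frac{A + \left(10 + A\right)}{A + 5} = \frac{10 + 2 A}{5 + A}$)
$D{\left(y,q \right)} = q + y$ ($D{\left(y,q \right)} = y + q = q + y$)
$D{\left(x{\left(0 \right)},64 \right)} - a{\left(-55,-66 \right)} = \left(64 + 2\right) - \frac{1}{2} \left(-66\right) = 66 - -33 = 66 + 33 = 99$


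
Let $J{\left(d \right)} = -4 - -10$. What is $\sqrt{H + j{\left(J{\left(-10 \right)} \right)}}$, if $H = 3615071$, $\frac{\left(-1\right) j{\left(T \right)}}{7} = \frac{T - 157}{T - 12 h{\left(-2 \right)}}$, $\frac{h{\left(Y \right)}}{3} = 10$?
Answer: $\frac{\sqrt{453025863258}}{354} \approx 1901.3$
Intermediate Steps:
$h{\left(Y \right)} = 30$ ($h{\left(Y \right)} = 3 \cdot 10 = 30$)
$J{\left(d \right)} = 6$ ($J{\left(d \right)} = -4 + 10 = 6$)
$j{\left(T \right)} = - \frac{7 \left(-157 + T\right)}{-360 + T}$ ($j{\left(T \right)} = - 7 \frac{T - 157}{T - 360} = - 7 \frac{-157 + T}{T - 360} = - 7 \frac{-157 + T}{-360 + T} = - \frac{7 \left(-157 + T\right)}{-360 + T}$)
$\sqrt{H + j{\left(J{\left(-10 \right)} \right)}} = \sqrt{3615071 + \frac{7 \left(157 - 6\right)}{-360 + 6}} = \sqrt{3615071 + \frac{7 \left(157 - 6\right)}{-354}} = \sqrt{3615071 + 7 \left(- \frac{1}{354}\right) 151} = \sqrt{3615071 - \frac{1057}{354}} = \sqrt{\frac{1279734077}{354}} = \frac{\sqrt{453025863258}}{354}$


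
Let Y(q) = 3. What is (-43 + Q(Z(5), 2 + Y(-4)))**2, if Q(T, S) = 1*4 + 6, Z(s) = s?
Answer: 1089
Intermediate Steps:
Q(T, S) = 10 (Q(T, S) = 4 + 6 = 10)
(-43 + Q(Z(5), 2 + Y(-4)))**2 = (-43 + 10)**2 = (-33)**2 = 1089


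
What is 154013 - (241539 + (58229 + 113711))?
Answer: -259466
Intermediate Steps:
154013 - (241539 + (58229 + 113711)) = 154013 - (241539 + 171940) = 154013 - 1*413479 = 154013 - 413479 = -259466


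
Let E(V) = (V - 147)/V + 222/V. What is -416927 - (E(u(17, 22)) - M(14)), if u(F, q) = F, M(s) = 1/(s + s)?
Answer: -198459811/476 ≈ -4.1693e+5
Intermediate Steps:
M(s) = 1/(2*s)
E(V) = 222/V + (-147 + V)/V (E(V) = (-147 + V)/V + 222/V = 222/V + (-147 + V)/V)
-416927 - (E(u(17, 22)) - M(14)) = -416927 - ((75 + 17)/17 - 1/(2*14)) = -416927 - ((1/17)*92 - 1/(2*14)) = -416927 - (92/17 - 1*1/28) = -416927 - (92/17 - 1/28) = -416927 - 1*2559/476 = -416927 - 2559/476 = -198459811/476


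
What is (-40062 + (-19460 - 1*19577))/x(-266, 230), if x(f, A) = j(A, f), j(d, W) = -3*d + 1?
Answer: 79099/689 ≈ 114.80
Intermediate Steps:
j(d, W) = 1 - 3*d
x(f, A) = 1 - 3*A
(-40062 + (-19460 - 1*19577))/x(-266, 230) = (-40062 + (-19460 - 1*19577))/(1 - 3*230) = (-40062 + (-19460 - 19577))/(1 - 690) = (-40062 - 39037)/(-689) = -79099*(-1/689) = 79099/689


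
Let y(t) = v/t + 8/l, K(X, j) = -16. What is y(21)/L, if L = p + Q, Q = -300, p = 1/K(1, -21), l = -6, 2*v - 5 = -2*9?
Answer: 184/33607 ≈ 0.0054751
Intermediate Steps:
v = -13/2 (v = 5/2 + (-2*9)/2 = 5/2 + (1/2)*(-18) = 5/2 - 9 = -13/2 ≈ -6.5000)
p = -1/16 (p = 1/(-16) = -1/16 ≈ -0.062500)
L = -4801/16 (L = -1/16 - 300 = -4801/16 ≈ -300.06)
y(t) = -4/3 - 13/(2*t) (y(t) = -13/(2*t) + 8/(-6) = -13/(2*t) + 8*(-1/6) = -13/(2*t) - 4/3 = -4/3 - 13/(2*t))
y(21)/L = ((1/6)*(-39 - 8*21)/21)/(-4801/16) = ((1/6)*(1/21)*(-39 - 168))*(-16/4801) = ((1/6)*(1/21)*(-207))*(-16/4801) = -23/14*(-16/4801) = 184/33607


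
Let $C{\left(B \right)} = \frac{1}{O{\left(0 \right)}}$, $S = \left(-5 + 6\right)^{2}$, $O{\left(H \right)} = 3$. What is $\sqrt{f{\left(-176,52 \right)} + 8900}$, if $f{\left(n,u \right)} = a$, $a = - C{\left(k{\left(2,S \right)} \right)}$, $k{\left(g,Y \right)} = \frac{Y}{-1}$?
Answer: $\frac{\sqrt{80097}}{3} \approx 94.338$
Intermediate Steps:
$S = 1$ ($S = 1^{2} = 1$)
$k{\left(g,Y \right)} = - Y$ ($k{\left(g,Y \right)} = Y \left(-1\right) = - Y$)
$C{\left(B \right)} = \frac{1}{3}$
$a = - \frac{1}{3}$ ($a = \left(-1\right) \frac{1}{3} = - \frac{1}{3} \approx -0.33333$)
$f{\left(n,u \right)} = - \frac{1}{3}$
$\sqrt{f{\left(-176,52 \right)} + 8900} = \sqrt{- \frac{1}{3} + 8900} = \sqrt{\frac{26699}{3}} = \frac{\sqrt{80097}}{3}$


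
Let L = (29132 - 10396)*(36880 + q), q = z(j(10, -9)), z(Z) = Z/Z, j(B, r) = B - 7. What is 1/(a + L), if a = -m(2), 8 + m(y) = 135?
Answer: 1/691002289 ≈ 1.4472e-9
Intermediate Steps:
j(B, r) = -7 + B
m(y) = 127 (m(y) = -8 + 135 = 127)
z(Z) = 1
q = 1
a = -127 (a = -1*127 = -127)
L = 691002416 (L = (29132 - 10396)*(36880 + 1) = 18736*36881 = 691002416)
1/(a + L) = 1/(-127 + 691002416) = 1/691002289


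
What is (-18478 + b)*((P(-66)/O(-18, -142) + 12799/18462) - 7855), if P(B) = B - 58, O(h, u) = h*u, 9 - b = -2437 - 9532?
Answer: 100381169580250/1966203 ≈ 5.1053e+7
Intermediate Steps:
b = 11978 (b = 9 - (-2437 - 9532) = 9 - 1*(-11969) = 9 + 11969 = 11978)
P(B) = -58 + B
(-18478 + b)*((P(-66)/O(-18, -142) + 12799/18462) - 7855) = (-18478 + 11978)*(((-58 - 66)/((-18*(-142))) + 12799/18462) - 7855) = -6500*((-124/2556 + 12799*(1/18462)) - 7855) = -6500*((-124*1/2556 + 12799/18462) - 7855) = -6500*((-31/639 + 12799/18462) - 7855) = -6500*(2535413/3932406 - 7855) = -6500*(-30886513717/3932406) = 100381169580250/1966203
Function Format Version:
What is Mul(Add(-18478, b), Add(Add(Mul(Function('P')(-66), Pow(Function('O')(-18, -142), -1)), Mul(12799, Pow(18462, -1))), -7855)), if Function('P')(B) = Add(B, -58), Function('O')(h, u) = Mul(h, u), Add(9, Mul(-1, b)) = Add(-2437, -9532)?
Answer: Rational(100381169580250, 1966203) ≈ 5.1053e+7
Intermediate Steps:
b = 11978 (b = Add(9, Mul(-1, Add(-2437, -9532))) = Add(9, Mul(-1, -11969)) = Add(9, 11969) = 11978)
Function('P')(B) = Add(-58, B)
Mul(Add(-18478, b), Add(Add(Mul(Function('P')(-66), Pow(Function('O')(-18, -142), -1)), Mul(12799, Pow(18462, -1))), -7855)) = Mul(Add(-18478, 11978), Add(Add(Mul(Add(-58, -66), Pow(Mul(-18, -142), -1)), Mul(12799, Pow(18462, -1))), -7855)) = Mul(-6500, Add(Add(Mul(-124, Pow(2556, -1)), Mul(12799, Rational(1, 18462))), -7855)) = Mul(-6500, Add(Add(Mul(-124, Rational(1, 2556)), Rational(12799, 18462)), -7855)) = Mul(-6500, Add(Add(Rational(-31, 639), Rational(12799, 18462)), -7855)) = Mul(-6500, Add(Rational(2535413, 3932406), -7855)) = Mul(-6500, Rational(-30886513717, 3932406)) = Rational(100381169580250, 1966203)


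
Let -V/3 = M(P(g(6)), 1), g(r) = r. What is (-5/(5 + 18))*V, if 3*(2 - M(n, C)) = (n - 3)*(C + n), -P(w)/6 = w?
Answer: -6795/23 ≈ -295.43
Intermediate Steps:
P(w) = -6*w
M(n, C) = 2 - (-3 + n)*(C + n)/3 (M(n, C) = 2 - (n - 3)*(C + n)/3 = 2 - (-3 + n)*(C + n)/3)
V = 1359 (V = -3*(2 + 1 - 6*6 - (-6*6)**2/3 - 1/3*1*(-6*6)) = -3*(2 + 1 - 36 - 1/3*(-36)**2 - 1/3*1*(-36)) = -3*(2 + 1 - 36 - 1/3*1296 + 12) = -3*(2 + 1 - 36 - 432 + 12) = -3*(-453) = 1359)
(-5/(5 + 18))*V = (-5/(5 + 18))*1359 = (-5/23)*1359 = ((1/23)*(-5))*1359 = -5/23*1359 = -6795/23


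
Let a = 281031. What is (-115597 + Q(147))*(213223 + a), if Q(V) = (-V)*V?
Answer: -67814614324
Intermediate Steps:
Q(V) = -V²
(-115597 + Q(147))*(213223 + a) = (-115597 - 1*147²)*(213223 + 281031) = (-115597 - 1*21609)*494254 = (-115597 - 21609)*494254 = -137206*494254 = -67814614324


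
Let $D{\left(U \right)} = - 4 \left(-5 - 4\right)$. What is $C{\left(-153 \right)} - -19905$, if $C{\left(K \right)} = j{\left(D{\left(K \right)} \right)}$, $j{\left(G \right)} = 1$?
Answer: $19906$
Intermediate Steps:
$D{\left(U \right)} = 36$ ($D{\left(U \right)} = \left(-4\right) \left(-9\right) = 36$)
$C{\left(K \right)} = 1$
$C{\left(-153 \right)} - -19905 = 1 - -19905 = 1 + 19905 = 19906$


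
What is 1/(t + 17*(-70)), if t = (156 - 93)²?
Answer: 1/2779 ≈ 0.00035984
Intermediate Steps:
t = 3969 (t = 63² = 3969)
1/(t + 17*(-70)) = 1/(3969 + 17*(-70)) = 1/(3969 - 1190) = 1/2779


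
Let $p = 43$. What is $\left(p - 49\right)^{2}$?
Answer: $36$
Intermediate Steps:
$\left(p - 49\right)^{2} = \left(43 - 49\right)^{2} = \left(-6\right)^{2} = 36$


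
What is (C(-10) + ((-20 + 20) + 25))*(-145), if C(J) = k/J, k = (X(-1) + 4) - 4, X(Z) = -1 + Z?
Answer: -3654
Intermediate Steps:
k = -2 (k = ((-1 - 1) + 4) - 4 = (-2 + 4) - 4 = 2 - 4 = -2)
C(J) = -2/J
(C(-10) + ((-20 + 20) + 25))*(-145) = (-2/(-10) + ((-20 + 20) + 25))*(-145) = (-2*(-⅒) + (0 + 25))*(-145) = (⅕ + 25)*(-145) = (126/5)*(-145) = -3654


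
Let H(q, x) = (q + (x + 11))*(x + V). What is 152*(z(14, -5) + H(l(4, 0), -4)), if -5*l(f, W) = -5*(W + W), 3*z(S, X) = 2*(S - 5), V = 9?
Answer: 6232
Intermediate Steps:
z(S, X) = -10/3 + 2*S/3 (z(S, X) = (2*(S - 5))/3 = (2*(-5 + S))/3 = (-10 + 2*S)/3 = -10/3 + 2*S/3)
l(f, W) = 2*W (l(f, W) = -(-1)*(W + W) = -(-1)*2*W = -(-2)*W = 2*W)
H(q, x) = (9 + x)*(11 + q + x) (H(q, x) = (q + (x + 11))*(x + 9) = (q + (11 + x))*(9 + x) = (11 + q + x)*(9 + x) = (9 + x)*(11 + q + x))
152*(z(14, -5) + H(l(4, 0), -4)) = 152*((-10/3 + (⅔)*14) + (99 + (-4)² + 9*(2*0) + 20*(-4) + (2*0)*(-4))) = 152*((-10/3 + 28/3) + (99 + 16 + 9*0 - 80 + 0*(-4))) = 152*(6 + (99 + 16 + 0 - 80 + 0)) = 152*(6 + 35) = 152*41 = 6232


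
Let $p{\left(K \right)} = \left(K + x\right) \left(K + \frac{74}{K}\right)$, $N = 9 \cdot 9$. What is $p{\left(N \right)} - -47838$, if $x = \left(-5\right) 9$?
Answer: $\frac{457082}{9} \approx 50787.0$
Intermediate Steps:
$x = -45$
$N = 81$
$p{\left(K \right)} = \left(-45 + K\right) \left(K + \frac{74}{K}\right)$ ($p{\left(K \right)} = \left(K - 45\right) \left(K + \frac{74}{K}\right) = \left(-45 + K\right) \left(K + \frac{74}{K}\right)$)
$p{\left(N \right)} - -47838 = \left(74 + 81^{2} - \frac{3330}{81} - 3645\right) - -47838 = \left(74 + 6561 - \frac{370}{9} - 3645\right) + 47838 = \frac{26540}{9} + 47838 = \frac{457082}{9}$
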